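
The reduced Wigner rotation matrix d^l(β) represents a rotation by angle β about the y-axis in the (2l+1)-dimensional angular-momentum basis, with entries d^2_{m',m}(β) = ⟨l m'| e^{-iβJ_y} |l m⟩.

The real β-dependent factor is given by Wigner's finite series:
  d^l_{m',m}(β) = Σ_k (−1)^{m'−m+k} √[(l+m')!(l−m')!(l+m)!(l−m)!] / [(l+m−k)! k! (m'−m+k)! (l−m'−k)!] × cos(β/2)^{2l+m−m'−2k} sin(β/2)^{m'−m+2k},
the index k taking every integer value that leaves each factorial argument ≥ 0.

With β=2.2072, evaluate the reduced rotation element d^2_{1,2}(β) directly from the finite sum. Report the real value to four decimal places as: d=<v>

d=0.1631

d^2_{1,2}(β=2.2072) via Wigner's sum:
With c≡cos(β/2)=0.450385 and s≡sin(β/2)=0.892835, N=[6·1·24·1]^{1/2}=12.000000
k: max(0,(2)−(1))=1 … min(2+(2),2−(1))=1
  k=1: (−1)^0·12.0000/(6)·0.4504^3·0.8928^1 = +0.163137
d^2_{1,2}(2.2072) = +0.163137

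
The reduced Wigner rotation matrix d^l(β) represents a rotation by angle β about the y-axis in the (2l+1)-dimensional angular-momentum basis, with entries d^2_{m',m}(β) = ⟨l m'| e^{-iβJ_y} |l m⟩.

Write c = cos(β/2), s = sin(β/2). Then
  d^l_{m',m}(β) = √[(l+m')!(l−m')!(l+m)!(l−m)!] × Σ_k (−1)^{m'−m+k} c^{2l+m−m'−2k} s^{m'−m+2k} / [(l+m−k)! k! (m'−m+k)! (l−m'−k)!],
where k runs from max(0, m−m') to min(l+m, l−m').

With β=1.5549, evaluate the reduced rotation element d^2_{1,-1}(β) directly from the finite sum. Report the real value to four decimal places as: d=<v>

d^2_{1,-1}(β=1.5549) via Wigner's sum:
With c≡cos(β/2)=0.712705 and s≡sin(β/2)=0.701464, N=[6·1·1·6]^{1/2}=6.000000
Admissible k: 0..1 (factorial args all ≥0)
  k=0: (−1)^2·6.0000/(2)·0.7127^2·0.7015^2 = +0.749810
  k=1: (−1)^3·6.0000/(6)·0.7127^0·0.7015^4 = -0.242115
d^2_{1,-1}(1.5549) = +0.749810 -0.242115 = +0.507695

d=0.5077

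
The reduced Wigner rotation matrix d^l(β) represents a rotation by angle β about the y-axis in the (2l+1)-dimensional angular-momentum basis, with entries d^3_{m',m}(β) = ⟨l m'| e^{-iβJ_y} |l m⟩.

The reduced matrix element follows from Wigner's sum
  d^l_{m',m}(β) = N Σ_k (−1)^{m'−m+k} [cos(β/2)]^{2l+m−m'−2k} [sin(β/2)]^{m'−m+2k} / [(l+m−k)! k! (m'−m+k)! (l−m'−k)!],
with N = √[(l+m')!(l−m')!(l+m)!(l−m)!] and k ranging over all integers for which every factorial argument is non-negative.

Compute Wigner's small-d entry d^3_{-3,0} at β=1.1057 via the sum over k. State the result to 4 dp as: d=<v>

d^3_{-3,0}(β=1.1057) via Wigner's sum:
c=cos(1.1057/2)=0.851031, s=sin(1.1057/2)=0.525115; N=√[1·720·6·6]=160.996894
k: max(0,(0)−(-3))=3 … min(3+(0),3−(-3))=3
  k=3: (−1)^0·160.9969/(36)·0.8510^3·0.5251^3 = +0.399130
d^3_{-3,0}(1.1057) = +0.399130

d=0.3991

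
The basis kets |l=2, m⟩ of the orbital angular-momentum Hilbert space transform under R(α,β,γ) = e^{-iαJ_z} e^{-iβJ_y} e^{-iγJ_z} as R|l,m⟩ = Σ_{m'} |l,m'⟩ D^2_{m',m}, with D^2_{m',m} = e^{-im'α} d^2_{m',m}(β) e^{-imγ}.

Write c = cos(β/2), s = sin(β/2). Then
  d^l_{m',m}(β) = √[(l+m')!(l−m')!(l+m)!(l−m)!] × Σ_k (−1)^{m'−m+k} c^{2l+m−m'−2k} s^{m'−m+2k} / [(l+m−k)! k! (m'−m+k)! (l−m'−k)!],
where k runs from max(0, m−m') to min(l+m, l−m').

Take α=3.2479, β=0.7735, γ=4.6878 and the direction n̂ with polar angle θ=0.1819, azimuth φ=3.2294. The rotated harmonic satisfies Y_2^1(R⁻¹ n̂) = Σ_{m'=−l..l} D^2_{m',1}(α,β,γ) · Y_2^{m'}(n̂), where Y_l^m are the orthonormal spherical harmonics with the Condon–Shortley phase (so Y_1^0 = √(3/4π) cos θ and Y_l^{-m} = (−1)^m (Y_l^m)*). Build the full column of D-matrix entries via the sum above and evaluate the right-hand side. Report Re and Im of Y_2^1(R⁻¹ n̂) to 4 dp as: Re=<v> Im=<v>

Need the full column D^2_{m',1} for m'=−2..2 at α=3.2479, β=0.7735, γ=4.6878.
cos(β/2)=0.926140, sin(β/2)=0.377180
d^2_{-2,1}: single k=3 term ⇒ +0.099393;  D = -0.023356+0.096610i
d^2_{-1,1}: k∈[2..3] ⇒ +0.366077 -0.020239 = +0.345838;  D = +0.045140-0.342879i
d^2_{0,1}: k∈[1..2] ⇒ +0.733930 -0.121731 = +0.612199;  D = -0.015052+0.612014i
d^2_{1,1}: k∈[0..1] ⇒ +0.735709 -0.366077 = +0.369632;  D = -0.030172-0.368398i
d^2_{2,1}: single k=0 term ⇒ -0.599251;  D = -0.112012-0.588689i
Y_2^{m'}(θ=0.1819,φ=3.2294) and Σ D·Y over m':
  (-0.0234+0.0966i)·(+0.0124-0.0022i)  (+0.0451-0.3429i)·(-0.1369+0.0121i)  (-0.0151+0.6120i)·(+0.5998+0.0000i)  (-0.0302-0.3684i)·(+0.1369+0.0121i)  (-0.1120-0.5887i)·(+0.0124+0.0022i)
Y_2^1(R⁻¹ n̂) = -0.010938+0.357464i

Re=-0.0109 Im=0.3575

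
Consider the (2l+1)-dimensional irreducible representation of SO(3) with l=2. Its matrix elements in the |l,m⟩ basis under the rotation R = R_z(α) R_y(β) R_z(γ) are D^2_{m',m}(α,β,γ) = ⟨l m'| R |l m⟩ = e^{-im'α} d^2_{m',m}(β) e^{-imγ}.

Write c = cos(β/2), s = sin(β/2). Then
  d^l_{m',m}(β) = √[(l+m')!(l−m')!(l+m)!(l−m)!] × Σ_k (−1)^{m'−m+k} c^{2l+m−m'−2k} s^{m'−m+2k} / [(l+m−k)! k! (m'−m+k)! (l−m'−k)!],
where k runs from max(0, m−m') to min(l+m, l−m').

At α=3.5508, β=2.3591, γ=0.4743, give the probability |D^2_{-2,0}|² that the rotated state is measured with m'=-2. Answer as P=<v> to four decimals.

First d^2_{-2,0}(β=2.3591), then the phase factors e^{-i(-2)α} and e^{-i(0)γ}:
With c≡cos(β/2)=0.381341 and s≡sin(β/2)=0.924435, N=[1·24·2·2]^{1/2}=9.797959
The bounds max(0,m−m')=2 and min(l+m,l−m')=2 give 1 term
  k=2: (−1)^0·9.7980/(4)·0.3813^2·0.9244^2 = +0.304407
d^2_{-2,0}(2.3591) = +0.304407
|D^2_{-2,0}|² = |d^2_{-2,0}(β)|² = (+0.304407)² = 0.092664 (the z-rotation phases have unit modulus)

P=0.0927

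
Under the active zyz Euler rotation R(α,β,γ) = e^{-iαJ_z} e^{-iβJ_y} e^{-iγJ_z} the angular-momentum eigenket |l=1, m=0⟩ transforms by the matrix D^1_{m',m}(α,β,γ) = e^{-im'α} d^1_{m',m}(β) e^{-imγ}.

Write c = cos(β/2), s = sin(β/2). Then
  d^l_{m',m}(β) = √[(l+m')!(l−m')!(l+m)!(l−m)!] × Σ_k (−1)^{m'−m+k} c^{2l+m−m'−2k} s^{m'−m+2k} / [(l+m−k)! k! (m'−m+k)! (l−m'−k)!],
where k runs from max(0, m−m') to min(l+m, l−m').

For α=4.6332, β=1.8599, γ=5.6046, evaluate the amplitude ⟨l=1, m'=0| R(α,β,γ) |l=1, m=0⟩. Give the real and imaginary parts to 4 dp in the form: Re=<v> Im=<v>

D^1_{0,0}(4.6332,1.8599,5.6046) = e^{-i·0·4.6332}·d^1_{0,0}(1.8599)·e^{-i·0·5.6046}. Compute d first:
Half-angle: c=0.597874, s=0.801590. N=√(1·1·1·1)=1.000000
k∈{0,1} keeps every argument non-negative
  k=0: (−1)^0·1.0000/(1)·0.5979^2·0.8016^0 = +0.357453
  k=1: (−1)^1·1.0000/(1)·0.5979^0·0.8016^2 = -0.642547
d^1_{0,0}(1.8599) = +0.357453 -0.642547 = -0.285093
Attach z-rotation phases: D = e^{-i(0)(4.6332)}·(-0.285093)·e^{-i(0)(5.6046)} = -0.285093+0.000000i

Re=-0.2851 Im=0.0000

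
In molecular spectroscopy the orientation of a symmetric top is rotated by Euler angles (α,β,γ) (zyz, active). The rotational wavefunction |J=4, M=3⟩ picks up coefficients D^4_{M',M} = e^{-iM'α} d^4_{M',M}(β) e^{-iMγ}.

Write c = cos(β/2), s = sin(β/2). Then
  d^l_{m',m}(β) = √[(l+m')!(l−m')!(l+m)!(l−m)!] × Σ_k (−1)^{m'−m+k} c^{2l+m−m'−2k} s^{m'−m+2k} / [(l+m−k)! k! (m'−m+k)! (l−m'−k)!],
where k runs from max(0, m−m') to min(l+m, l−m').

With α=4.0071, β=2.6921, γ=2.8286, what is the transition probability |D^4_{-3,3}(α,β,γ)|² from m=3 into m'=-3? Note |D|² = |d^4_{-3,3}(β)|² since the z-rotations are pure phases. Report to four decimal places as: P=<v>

P=0.2676

Split into d^4_{-3,3}(β=2.6921) × two z-phases.
c=cos(2.6921/2)=0.222859, s=sin(2.6921/2)=0.974851; N=√[1·5040·5040·1]=5040.000000
The bounds max(0,m−m')=6 and min(l+m,l−m')=7 give 2 terms
  k=6: (−1)^0·5040.0000/(720)·0.2229^2·0.9749^6 = +0.298392
  k=7: (−1)^1·5040.0000/(5040)·0.2229^0·0.9749^8 = -0.815652
d^4_{-3,3}(2.6921) = +0.298392 -0.815652 = -0.517260
|D^4_{-3,3}|² = |d^4_{-3,3}(β)|² = (-0.517260)² = 0.267558 (the z-rotation phases have unit modulus)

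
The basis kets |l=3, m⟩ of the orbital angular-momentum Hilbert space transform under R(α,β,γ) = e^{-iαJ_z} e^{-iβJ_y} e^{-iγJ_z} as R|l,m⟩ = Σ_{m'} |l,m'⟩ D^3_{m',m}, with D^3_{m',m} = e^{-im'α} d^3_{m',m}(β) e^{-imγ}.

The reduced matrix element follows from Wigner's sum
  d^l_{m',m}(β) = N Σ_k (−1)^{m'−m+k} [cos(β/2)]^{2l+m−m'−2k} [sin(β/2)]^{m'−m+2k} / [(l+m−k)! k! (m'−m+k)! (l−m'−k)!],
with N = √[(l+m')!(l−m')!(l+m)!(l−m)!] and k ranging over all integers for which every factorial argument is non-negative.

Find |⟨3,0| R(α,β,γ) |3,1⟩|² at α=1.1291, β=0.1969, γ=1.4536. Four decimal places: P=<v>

Split into d^3_{0,1}(β=0.1969) × two z-phases.
With c≡cos(β/2)=0.995158 and s≡sin(β/2)=0.098291, N=[6·6·24·2]^{1/2}=41.569219
k∈{1,2,3} keeps every argument non-negative
  k=1: (−1)^0·41.5692/(12)·0.9952^5·0.0983^1 = +0.332326
  k=2: (−1)^1·41.5692/(4)·0.9952^3·0.0983^3 = -0.009726
  k=3: (−1)^2·41.5692/(12)·0.9952^1·0.0983^5 = +0.000032
d^3_{0,1}(0.1969) = +0.332326 -0.009726 +0.000032 = +0.322632
|D^3_{0,1}|² = |d^3_{0,1}(β)|² = (+0.322632)² = 0.104091 (the z-rotation phases have unit modulus)

P=0.1041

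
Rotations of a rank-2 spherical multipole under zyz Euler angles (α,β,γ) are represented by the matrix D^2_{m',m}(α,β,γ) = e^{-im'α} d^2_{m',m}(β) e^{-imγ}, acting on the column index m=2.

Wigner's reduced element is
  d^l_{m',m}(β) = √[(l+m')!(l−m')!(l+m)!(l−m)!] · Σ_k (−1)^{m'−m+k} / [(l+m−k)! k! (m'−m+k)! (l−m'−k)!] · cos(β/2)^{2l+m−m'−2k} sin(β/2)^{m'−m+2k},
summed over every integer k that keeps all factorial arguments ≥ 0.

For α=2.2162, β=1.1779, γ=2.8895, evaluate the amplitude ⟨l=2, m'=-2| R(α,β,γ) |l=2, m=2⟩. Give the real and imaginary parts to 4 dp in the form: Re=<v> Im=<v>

Re=0.0212 Im=-0.0928

D^2_{-2,2}(2.2162,1.1779,2.8895) = e^{-i·-2·2.2162}·d^2_{-2,2}(1.1779)·e^{-i·2·2.8895}. Compute d first:
With c≡cos(β/2)=0.831524 and s≡sin(β/2)=0.555488, N=[1·24·24·1]^{1/2}=24.000000
k: max(0,(2)−(-2))=4 … min(2+(2),2−(-2))=4
  k=4: (−1)^0·24.0000/(24)·0.8315^0·0.5555^4 = +0.095214
d^2_{-2,2}(1.1779) = +0.095214
Phases: e^{-i·(-2)·2.2162}=-0.276345-0.961058i, e^{-i·(2)·2.8895}=+0.875568+0.483094i ⇒ D=+0.021168-0.092831i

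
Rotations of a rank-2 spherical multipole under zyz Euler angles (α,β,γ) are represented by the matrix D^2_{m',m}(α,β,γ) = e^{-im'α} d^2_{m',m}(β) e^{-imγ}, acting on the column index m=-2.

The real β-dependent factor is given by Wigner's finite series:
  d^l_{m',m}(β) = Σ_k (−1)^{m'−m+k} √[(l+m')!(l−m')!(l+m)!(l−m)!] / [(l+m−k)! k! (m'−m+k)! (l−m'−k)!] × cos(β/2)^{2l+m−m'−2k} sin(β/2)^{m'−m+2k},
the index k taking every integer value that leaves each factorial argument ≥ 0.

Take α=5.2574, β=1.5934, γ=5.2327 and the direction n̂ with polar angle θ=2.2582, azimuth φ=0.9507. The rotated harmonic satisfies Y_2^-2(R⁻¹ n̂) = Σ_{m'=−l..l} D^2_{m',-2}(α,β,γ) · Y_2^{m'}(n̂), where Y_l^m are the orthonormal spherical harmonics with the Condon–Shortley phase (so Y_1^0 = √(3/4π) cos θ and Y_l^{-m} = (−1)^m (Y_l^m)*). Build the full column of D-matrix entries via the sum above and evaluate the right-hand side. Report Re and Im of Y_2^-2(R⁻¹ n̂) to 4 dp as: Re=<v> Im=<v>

Re=-0.2853 Im=0.2089

Need the full column D^2_{m',-2} for m'=−2..2 at α=5.2574, β=1.5934, γ=5.2327.
cos(β/2)=0.699070, sin(β/2)=0.715053
d^2_{-2,-2}: single k=0 term ⇒ +0.238827;  D = -0.126831+0.202367i
d^2_{-1,-2}: single k=0 term ⇒ -0.488574;  D = +0.488521+0.007249i
d^2_{0,-2}: single k=0 term ⇒ +0.612060;  D = -0.309509-0.528035i
d^2_{1,-2}: single k=0 term ⇒ -0.511170;  D = -0.243097+0.449665i
d^2_{2,-2}: single k=0 term ⇒ +0.261429;  D = +0.261110-0.012909i
Y_2^{m'}(θ=2.2582,φ=0.9507) and Σ D·Y over m':
  (-0.1268+0.2024i)·(-0.0749-0.2183i)  (+0.4885+0.0072i)·(-0.2202+0.3083i)  (-0.3095-0.5280i)·(+0.0656+0.0000i)  (-0.2431+0.4497i)·(+0.2202+0.3083i)  (+0.2611-0.0129i)·(-0.0749+0.2183i)
Y_2^-2(R⁻¹ n̂) = -0.285334+0.208937i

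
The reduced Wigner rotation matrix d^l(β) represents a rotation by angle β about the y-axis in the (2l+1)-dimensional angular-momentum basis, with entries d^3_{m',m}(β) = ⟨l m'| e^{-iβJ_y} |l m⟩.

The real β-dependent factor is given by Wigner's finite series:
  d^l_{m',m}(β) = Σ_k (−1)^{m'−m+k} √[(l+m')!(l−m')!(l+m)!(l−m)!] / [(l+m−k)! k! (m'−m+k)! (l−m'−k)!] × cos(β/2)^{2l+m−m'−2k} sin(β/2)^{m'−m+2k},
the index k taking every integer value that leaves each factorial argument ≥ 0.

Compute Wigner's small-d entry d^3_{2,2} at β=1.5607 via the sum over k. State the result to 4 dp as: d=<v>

d=-0.5024

d^3_{2,2}(β=1.5607) via Wigner's sum:
With c≡cos(β/2)=0.710667 and s≡sin(β/2)=0.703528, N=[120·1·120·1]^{1/2}=120.000000
The bounds max(0,m−m')=0 and min(l+m,l−m')=1 give 2 terms
  k=0: (−1)^0·120.0000/(120)·0.7107^6·0.7035^0 = +0.128824
  k=1: (−1)^1·120.0000/(24)·0.7107^4·0.7035^2 = -0.631246
d^3_{2,2}(1.5607) = +0.128824 -0.631246 = -0.502421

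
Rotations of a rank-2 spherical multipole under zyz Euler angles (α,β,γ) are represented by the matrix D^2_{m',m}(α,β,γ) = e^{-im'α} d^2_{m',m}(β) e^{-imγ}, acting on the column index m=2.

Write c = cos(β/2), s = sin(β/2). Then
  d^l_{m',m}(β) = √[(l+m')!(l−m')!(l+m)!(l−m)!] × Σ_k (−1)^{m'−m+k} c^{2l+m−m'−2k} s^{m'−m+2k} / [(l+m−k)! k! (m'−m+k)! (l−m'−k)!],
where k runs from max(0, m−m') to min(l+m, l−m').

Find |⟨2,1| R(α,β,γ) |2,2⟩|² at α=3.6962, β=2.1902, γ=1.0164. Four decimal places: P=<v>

P=0.0292

D^2_{1,2}(3.6962,2.1902,1.0164) = e^{-i·1·3.6962}·d^2_{1,2}(2.1902)·e^{-i·2·1.0164}. Compute d first:
With c≡cos(β/2)=0.457958 and s≡sin(β/2)=0.888974, N=[6·1·24·1]^{1/2}=12.000000
k: max(0,(2)−(1))=1 … min(2+(2),2−(1))=1
  k=1: (−1)^0·12.0000/(6)·0.4580^3·0.8890^1 = +0.170763
d^2_{1,2}(2.1902) = +0.170763
|D^2_{1,2}|² = |d^2_{1,2}(β)|² = (+0.170763)² = 0.029160 (the z-rotation phases have unit modulus)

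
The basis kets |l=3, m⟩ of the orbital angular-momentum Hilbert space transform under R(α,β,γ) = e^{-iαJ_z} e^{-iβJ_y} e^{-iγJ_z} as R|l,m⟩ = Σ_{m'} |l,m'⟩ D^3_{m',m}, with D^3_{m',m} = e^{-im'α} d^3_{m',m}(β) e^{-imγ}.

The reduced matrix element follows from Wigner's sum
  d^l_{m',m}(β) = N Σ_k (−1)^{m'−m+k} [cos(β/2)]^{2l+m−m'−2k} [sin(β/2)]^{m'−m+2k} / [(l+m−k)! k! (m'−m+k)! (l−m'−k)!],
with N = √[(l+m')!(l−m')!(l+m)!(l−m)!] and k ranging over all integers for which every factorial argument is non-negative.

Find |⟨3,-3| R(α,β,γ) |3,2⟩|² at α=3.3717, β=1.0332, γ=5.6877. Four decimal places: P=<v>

P=0.0039

First d^3_{-3,2}(β=1.0332), then the phase factors e^{-i(-3)α} and e^{-i(2)γ}:
Half-angle: c=0.869504, s=0.493927. N=√(1·720·120·1)=293.938769
k: max(0,(2)−(-3))=5 … min(3+(2),3−(-3))=5
  k=5: (−1)^0·293.9388/(120)·0.8695^1·0.4939^5 = +0.062612
d^3_{-3,2}(1.0332) = +0.062612
|D^3_{-3,2}|² = |d^3_{-3,2}(β)|² = (+0.062612)² = 0.003920 (the z-rotation phases have unit modulus)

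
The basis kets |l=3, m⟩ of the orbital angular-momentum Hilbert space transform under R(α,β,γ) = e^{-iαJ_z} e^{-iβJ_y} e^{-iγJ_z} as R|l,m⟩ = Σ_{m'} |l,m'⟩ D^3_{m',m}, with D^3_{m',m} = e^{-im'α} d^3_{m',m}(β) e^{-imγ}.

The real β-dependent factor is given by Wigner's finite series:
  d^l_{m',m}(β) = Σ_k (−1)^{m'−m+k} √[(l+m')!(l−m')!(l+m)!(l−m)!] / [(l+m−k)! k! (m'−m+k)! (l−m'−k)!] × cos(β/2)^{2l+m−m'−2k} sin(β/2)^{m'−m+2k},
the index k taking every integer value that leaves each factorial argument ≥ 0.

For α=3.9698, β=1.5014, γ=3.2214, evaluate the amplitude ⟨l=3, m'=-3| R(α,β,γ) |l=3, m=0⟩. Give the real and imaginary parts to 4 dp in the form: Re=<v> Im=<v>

D^3_{-3,0}(3.9698,1.5014,3.2214) = e^{-i·-3·3.9698}·d^3_{-3,0}(1.5014)·e^{-i·0·3.2214}. Compute d first:
c=cos(1.5014/2)=0.731212, s=sin(1.5014/2)=0.682151; N=√[1·720·6·6]=160.996894
Admissible k: 3..3 (factorial args all ≥0)
  k=3: (−1)^0·160.9969/(36)·0.7312^3·0.6822^3 = +0.554990
d^3_{-3,0}(1.5014) = +0.554990
Attach z-rotation phases: D = e^{-i(-3)(3.9698)}·(+0.554990)·e^{-i(0)(3.2214)} = +0.439467-0.338944i

Re=0.4395 Im=-0.3389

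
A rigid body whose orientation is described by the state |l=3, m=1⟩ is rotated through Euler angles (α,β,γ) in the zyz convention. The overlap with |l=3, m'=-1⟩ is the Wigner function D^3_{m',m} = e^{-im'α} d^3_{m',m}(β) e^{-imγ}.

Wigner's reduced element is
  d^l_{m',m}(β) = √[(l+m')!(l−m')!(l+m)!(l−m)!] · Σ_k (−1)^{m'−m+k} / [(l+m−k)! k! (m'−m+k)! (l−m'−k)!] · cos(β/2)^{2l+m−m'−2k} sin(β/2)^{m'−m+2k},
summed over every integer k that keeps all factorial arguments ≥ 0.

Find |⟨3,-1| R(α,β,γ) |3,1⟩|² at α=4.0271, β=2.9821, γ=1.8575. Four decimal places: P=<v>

Split into d^3_{-1,1}(β=2.9821) × two z-phases.
Half-angle: c=0.079662, s=0.996822. N=√(2·24·24·2)=48.000000
The bounds max(0,m−m')=2 and min(l+m,l−m')=4 give 3 terms
  k=2: (−1)^0·48.0000/(8)·0.0797^4·0.9968^2 = +0.000240
  k=3: (−1)^1·48.0000/(6)·0.0797^2·0.9968^4 = -0.050126
  k=4: (−1)^2·48.0000/(48)·0.0797^0·0.9968^6 = +0.981083
d^3_{-1,1}(2.9821) = +0.000240 -0.050126 +0.981083 = +0.931197
|D^3_{-1,1}|² = |d^3_{-1,1}(β)|² = (+0.931197)² = 0.867128 (the z-rotation phases have unit modulus)

P=0.8671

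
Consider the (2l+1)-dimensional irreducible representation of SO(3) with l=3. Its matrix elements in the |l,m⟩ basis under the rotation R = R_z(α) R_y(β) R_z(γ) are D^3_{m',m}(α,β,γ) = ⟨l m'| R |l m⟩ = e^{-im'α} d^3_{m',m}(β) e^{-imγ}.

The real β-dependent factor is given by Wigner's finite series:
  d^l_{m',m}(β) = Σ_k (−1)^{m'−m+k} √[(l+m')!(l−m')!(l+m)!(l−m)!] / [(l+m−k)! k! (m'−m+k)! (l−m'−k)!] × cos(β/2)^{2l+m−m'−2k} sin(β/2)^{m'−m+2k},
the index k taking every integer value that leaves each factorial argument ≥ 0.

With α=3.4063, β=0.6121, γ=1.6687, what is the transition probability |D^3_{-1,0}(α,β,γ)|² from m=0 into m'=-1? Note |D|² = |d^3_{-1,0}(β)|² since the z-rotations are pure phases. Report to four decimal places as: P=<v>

P=0.3416

Split into d^3_{-1,0}(β=0.6121) × two z-phases.
With c≡cos(β/2)=0.953531 and s≡sin(β/2)=0.301295, N=[2·24·6·6]^{1/2}=41.569219
The bounds max(0,m−m')=1 and min(l+m,l−m')=3 give 3 terms
  k=1: (−1)^0·41.5692/(12)·0.9535^5·0.3013^1 = +0.822728
  k=2: (−1)^1·41.5692/(4)·0.9535^3·0.3013^3 = -0.246428
  k=3: (−1)^2·41.5692/(12)·0.9535^1·0.3013^5 = +0.008201
d^3_{-1,0}(0.6121) = +0.822728 -0.246428 +0.008201 = +0.584501
|D^3_{-1,0}|² = |d^3_{-1,0}(β)|² = (+0.584501)² = 0.341642 (the z-rotation phases have unit modulus)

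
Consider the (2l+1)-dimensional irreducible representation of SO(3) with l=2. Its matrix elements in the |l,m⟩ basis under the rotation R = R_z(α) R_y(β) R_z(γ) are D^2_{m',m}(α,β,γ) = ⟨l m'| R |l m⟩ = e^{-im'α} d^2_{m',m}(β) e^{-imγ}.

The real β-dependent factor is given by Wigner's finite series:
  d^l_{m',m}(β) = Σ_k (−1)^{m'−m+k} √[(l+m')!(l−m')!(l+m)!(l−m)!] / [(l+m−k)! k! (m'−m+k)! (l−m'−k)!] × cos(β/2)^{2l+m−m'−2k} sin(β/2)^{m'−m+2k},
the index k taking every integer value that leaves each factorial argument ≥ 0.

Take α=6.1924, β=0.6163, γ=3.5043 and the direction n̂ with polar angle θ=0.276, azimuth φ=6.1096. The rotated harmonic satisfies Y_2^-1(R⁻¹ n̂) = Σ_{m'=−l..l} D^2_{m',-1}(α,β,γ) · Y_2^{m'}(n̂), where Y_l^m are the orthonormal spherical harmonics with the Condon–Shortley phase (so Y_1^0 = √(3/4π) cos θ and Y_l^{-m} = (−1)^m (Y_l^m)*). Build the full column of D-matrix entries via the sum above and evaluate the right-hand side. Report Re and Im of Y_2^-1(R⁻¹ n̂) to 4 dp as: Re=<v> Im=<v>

Re=0.2335 Im=0.0711

Need the full column D^2_{m',-1} for m'=−2..2 at α=6.1924, β=0.6163, γ=3.5043.
cos(β/2)=0.952896, sin(β/2)=0.303296
d^2_{-2,-1}: single k=1 term ⇒ +0.524849;  D = -0.516262-0.094550i
d^2_{-1,-1}: k∈[0..1] ⇒ +0.824485 -0.250580 = +0.573904;  D = -0.552817-0.154141i
d^2_{0,-1}: k∈[0..1] ⇒ -0.642806 +0.065121 = -0.577684;  D = +0.540100+0.204966i
d^2_{1,-1}: k∈[0..1] ⇒ +0.250580 -0.008462 = +0.242118;  D = -0.217646-0.106074i
d^2_{2,-1}: single k=0 term ⇒ -0.053171;  D = +0.045488+0.027532i
Y_2^{m'}(θ=0.276,φ=6.1096) and Σ D·Y over m':
  (-0.5163-0.0946i)·(+0.0270+0.0098i)  (-0.5528-0.1541i)·(+0.1995+0.0350i)  (+0.5401+0.2050i)·(+0.5605+0.0000i)  (-0.2176-0.1061i)·(-0.1995+0.0350i)  (+0.0455+0.0275i)·(+0.0270-0.0098i)
Y_2^-1(R⁻¹ n̂) = +0.233461+0.071052i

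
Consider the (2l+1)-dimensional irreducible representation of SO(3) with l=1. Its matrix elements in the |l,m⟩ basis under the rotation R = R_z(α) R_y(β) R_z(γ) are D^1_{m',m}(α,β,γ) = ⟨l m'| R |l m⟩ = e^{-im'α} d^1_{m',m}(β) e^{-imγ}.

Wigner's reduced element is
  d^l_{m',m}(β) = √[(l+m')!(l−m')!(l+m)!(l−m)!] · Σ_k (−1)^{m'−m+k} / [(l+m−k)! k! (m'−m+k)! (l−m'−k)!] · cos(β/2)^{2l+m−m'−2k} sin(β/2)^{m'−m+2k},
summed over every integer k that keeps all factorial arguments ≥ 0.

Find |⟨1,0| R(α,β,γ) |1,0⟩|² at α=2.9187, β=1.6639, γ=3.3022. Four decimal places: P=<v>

First d^1_{0,0}(β=1.6639), then the phase factors e^{-i(0)α} and e^{-i(0)γ}:
c=cos(1.6639/2)=0.673436, s=sin(1.6639/2)=0.739246; N=√[1·1·1·1]=1.000000
k: max(0,(0)−(0))=0 … min(1+(0),1−(0))=1
  k=0: (−1)^0·1.0000/(1)·0.6734^2·0.7392^0 = +0.453515
  k=1: (−1)^1·1.0000/(1)·0.6734^0·0.7392^2 = -0.546485
d^1_{0,0}(1.6639) = +0.453515 -0.546485 = -0.092969
|D^1_{0,0}|² = |d^1_{0,0}(β)|² = (-0.092969)² = 0.008643 (the z-rotation phases have unit modulus)

P=0.0086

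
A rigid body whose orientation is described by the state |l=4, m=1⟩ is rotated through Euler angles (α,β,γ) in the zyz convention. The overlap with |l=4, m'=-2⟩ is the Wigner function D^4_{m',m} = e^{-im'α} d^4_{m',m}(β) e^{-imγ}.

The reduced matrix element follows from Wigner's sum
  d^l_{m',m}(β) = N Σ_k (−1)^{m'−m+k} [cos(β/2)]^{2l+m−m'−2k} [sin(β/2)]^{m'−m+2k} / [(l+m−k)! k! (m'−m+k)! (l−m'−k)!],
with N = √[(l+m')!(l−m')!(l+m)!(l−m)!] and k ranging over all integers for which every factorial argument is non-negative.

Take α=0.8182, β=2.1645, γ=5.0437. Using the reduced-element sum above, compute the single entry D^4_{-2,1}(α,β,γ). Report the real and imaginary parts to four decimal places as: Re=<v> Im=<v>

Split into d^4_{-2,1}(β=2.1645) × two z-phases.
Half-angle: c=0.469343, s=0.883016. N=√(2·720·120·6)=1018.233765
Admissible k: 3..5 (factorial args all ≥0)
  k=3: (−1)^0·1018.2338/(72)·0.4693^5·0.8830^3 = +0.221754
  k=4: (−1)^1·1018.2338/(48)·0.4693^3·0.8830^5 = -1.177388
  k=5: (−1)^2·1018.2338/(240)·0.4693^1·0.8830^7 = +0.833502
d^4_{-2,1}(2.1645) = +0.221754 -1.177388 +0.833502 = -0.122132
Phases: e^{-i·(-2)·0.8182}=-0.065557+0.997849i, e^{-i·(1)·5.0437}=+0.325283+0.945617i ⇒ D=+0.117846-0.032071i

Re=0.1178 Im=-0.0321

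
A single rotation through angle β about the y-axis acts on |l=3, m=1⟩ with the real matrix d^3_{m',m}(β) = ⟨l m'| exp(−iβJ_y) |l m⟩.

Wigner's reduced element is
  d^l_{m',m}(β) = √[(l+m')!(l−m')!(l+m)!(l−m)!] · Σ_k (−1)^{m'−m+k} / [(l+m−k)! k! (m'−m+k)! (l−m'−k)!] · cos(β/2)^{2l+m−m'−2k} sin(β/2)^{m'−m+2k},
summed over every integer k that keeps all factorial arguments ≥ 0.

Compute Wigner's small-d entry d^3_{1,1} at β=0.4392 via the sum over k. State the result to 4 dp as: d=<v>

d=0.5327

d^3_{1,1}(β=0.4392) via Wigner's sum:
c=cos(0.4392/2)=0.975985, s=sin(0.4392/2)=0.217839; N=√[24·2·24·2]=48.000000
k: max(0,(1)−(1))=0 … min(3+(1),3−(1))=2
  k=0: (−1)^0·48.0000/(48)·0.9760^6·0.2178^0 = +0.864287
  k=1: (−1)^1·48.0000/(6)·0.9760^4·0.2178^2 = -0.344456
  k=2: (−1)^2·48.0000/(8)·0.9760^2·0.2178^4 = +0.012870
d^3_{1,1}(0.4392) = +0.864287 -0.344456 +0.012870 = +0.532701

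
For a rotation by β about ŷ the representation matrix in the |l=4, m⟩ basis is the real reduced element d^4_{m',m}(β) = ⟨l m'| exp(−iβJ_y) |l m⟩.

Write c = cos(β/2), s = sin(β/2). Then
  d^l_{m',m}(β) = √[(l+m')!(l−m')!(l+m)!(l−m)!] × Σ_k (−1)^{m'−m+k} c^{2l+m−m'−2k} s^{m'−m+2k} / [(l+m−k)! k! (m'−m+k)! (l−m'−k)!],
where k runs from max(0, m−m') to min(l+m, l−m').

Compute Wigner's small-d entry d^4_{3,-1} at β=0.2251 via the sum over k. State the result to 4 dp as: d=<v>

d=0.0020

d^4_{3,-1}(β=0.2251) via Wigner's sum:
c=cos(0.2251/2)=0.993673, s=sin(0.2251/2)=0.112313; N=√[5040·1·6·120]=1904.940944
The bounds max(0,m−m')=0 and min(l+m,l−m')=1 give 2 terms
  k=0: (−1)^4·1904.9409/(144)·0.9937^4·0.1123^4 = +0.002052
  k=1: (−1)^5·1904.9409/(240)·0.9937^2·0.1123^6 = -0.000016
d^4_{3,-1}(0.2251) = +0.002052 -0.000016 = +0.002036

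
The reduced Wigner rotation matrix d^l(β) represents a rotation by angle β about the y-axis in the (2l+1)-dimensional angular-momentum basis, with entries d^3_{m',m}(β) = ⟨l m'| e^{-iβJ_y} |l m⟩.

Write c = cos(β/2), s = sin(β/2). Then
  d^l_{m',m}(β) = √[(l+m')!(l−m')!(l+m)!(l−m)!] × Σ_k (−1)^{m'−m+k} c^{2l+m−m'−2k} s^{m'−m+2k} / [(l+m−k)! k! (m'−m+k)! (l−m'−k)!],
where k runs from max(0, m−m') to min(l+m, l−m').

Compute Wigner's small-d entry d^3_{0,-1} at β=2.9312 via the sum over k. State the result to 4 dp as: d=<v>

d^3_{0,-1}(β=2.9312) via Wigner's sum:
Half-angle: c=0.105002, s=0.994472. N=√(6·6·2·24)=41.569219
k∈{0,1,2} keeps every argument non-negative
  k=0: (−1)^1·41.5692/(12)·0.1050^5·0.9945^1 = -0.000044
  k=1: (−1)^2·41.5692/(4)·0.1050^3·0.9945^3 = +0.011833
  k=2: (−1)^3·41.5692/(12)·0.1050^1·0.9945^5 = -0.353796
d^3_{0,-1}(2.9312) = -0.000044 +0.011833 -0.353796 = -0.342007

d=-0.3420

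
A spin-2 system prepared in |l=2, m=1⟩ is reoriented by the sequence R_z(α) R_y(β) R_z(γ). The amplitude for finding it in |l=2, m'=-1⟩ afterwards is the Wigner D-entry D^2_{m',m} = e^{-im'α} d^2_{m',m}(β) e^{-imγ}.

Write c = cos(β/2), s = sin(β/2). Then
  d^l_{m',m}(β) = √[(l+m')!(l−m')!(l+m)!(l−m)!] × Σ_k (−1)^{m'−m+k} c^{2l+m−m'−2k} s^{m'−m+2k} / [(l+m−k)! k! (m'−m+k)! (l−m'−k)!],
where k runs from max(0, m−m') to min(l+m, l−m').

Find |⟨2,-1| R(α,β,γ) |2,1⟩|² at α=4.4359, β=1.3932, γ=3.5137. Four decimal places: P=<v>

P=0.3104

First d^2_{-1,1}(β=1.3932), then the phase factors e^{-i(-1)α} and e^{-i(1)γ}:
With c≡cos(β/2)=0.767028 and s≡sin(β/2)=0.641614, N=[1·6·6·1]^{1/2}=6.000000
The bounds max(0,m−m')=2 and min(l+m,l−m')=3 give 2 terms
  k=2: (−1)^0·6.0000/(2)·0.7670^2·0.6416^2 = +0.726592
  k=3: (−1)^1·6.0000/(6)·0.7670^0·0.6416^4 = -0.169470
d^2_{-1,1}(1.3932) = +0.726592 -0.169470 = +0.557122
|D^2_{-1,1}|² = |d^2_{-1,1}(β)|² = (+0.557122)² = 0.310385 (the z-rotation phases have unit modulus)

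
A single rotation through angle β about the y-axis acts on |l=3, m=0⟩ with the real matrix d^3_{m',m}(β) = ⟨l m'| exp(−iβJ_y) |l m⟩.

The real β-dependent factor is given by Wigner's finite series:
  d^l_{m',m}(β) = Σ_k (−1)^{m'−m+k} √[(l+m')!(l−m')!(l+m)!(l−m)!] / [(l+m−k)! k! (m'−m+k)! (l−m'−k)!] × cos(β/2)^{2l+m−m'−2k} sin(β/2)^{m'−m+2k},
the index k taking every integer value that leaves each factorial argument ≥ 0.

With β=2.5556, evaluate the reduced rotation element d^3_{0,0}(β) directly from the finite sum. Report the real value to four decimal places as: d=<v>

d^3_{0,0}(β=2.5556) via Wigner's sum:
With c≡cos(β/2)=0.288822 and s≡sin(β/2)=0.957383, N=[6·6·6·6]^{1/2}=36.000000
The bounds max(0,m−m')=0 and min(l+m,l−m')=3 give 4 terms
  k=0: (−1)^0·36.0000/(36)·0.2888^6·0.9574^0 = +0.000580
  k=1: (−1)^1·36.0000/(4)·0.2888^4·0.9574^2 = -0.057403
  k=2: (−1)^2·36.0000/(4)·0.2888^2·0.9574^4 = +0.630734
  k=3: (−1)^3·36.0000/(36)·0.2888^0·0.9574^6 = -0.770041
d^3_{0,0}(2.5556) = +0.000580 -0.057403 +0.630734 -0.770041 = -0.196130

d=-0.1961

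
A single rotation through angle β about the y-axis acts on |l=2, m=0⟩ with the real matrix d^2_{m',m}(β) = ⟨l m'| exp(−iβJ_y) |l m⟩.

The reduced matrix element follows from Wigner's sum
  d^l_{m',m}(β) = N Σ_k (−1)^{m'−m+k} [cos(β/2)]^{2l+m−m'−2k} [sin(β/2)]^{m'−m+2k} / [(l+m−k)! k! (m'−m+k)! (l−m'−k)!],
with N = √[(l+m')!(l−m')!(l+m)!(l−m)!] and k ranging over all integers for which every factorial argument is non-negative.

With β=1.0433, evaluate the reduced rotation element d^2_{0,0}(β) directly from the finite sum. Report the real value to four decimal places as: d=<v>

d^2_{0,0}(β=1.0433) via Wigner's sum:
With c≡cos(β/2)=0.866998 and s≡sin(β/2)=0.498311, N=[2·2·2·2]^{1/2}=4.000000
k: max(0,(0)−(0))=0 … min(2+(0),2−(0))=2
  k=0: (−1)^0·4.0000/(4)·0.8670^4·0.4983^0 = +0.565032
  k=1: (−1)^1·4.0000/(1)·0.8670^2·0.4983^2 = -0.746617
  k=2: (−1)^2·4.0000/(4)·0.8670^0·0.4983^4 = +0.061660
d^2_{0,0}(1.0433) = +0.565032 -0.746617 +0.061660 = -0.119926

d=-0.1199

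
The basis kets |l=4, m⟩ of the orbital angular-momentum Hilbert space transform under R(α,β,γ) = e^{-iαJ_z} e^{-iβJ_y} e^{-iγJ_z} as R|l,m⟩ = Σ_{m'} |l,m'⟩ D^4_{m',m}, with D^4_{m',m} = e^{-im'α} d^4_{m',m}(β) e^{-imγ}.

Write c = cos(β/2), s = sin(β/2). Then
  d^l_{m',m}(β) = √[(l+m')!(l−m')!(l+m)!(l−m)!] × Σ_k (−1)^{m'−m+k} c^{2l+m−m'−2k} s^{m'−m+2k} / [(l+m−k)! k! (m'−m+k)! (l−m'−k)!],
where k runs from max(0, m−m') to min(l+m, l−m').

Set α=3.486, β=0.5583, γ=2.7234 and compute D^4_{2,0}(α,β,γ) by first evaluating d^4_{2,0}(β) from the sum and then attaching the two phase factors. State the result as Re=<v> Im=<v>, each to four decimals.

Re=0.3456 Im=-0.2845

D^4_{2,0}(3.486,0.5583,2.7234) = e^{-i·2·3.486}·d^4_{2,0}(0.5583)·e^{-i·0·2.7234}. Compute d first:
c=cos(0.5583/2)=0.961290, s=sin(0.5583/2)=0.275539; N=√[720·2·24·24]=910.735966
k∈{0,1,2} keeps every argument non-negative
  k=0: (−1)^2·910.7360/(96)·0.9613^6·0.2755^2 = +0.568346
  k=1: (−1)^3·910.7360/(36)·0.9613^4·0.2755^4 = -0.124520
  k=2: (−1)^4·910.7360/(96)·0.9613^2·0.2755^6 = +0.003836
d^4_{2,0}(0.5583) = +0.568346 -0.124520 +0.003836 = +0.447663
Attach z-rotation phases: D = e^{-i(2)(3.486)}·(+0.447663)·e^{-i(0)(2.7234)} = +0.345596-0.284545i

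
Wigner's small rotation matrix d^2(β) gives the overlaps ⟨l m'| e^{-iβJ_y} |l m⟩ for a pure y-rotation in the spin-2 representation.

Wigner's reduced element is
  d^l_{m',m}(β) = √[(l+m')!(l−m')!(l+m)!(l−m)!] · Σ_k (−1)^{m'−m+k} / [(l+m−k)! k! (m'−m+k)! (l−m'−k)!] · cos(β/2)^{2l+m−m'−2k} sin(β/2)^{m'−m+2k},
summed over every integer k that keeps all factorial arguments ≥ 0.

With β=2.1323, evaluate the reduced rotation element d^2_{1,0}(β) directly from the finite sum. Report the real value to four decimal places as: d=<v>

d^2_{1,0}(β=2.1323) via Wigner's sum:
c=cos(2.1323/2)=0.483498, s=sin(2.1323/2)=0.875346; N=√[6·1·2·2]=4.898979
Admissible k: 0..1 (factorial args all ≥0)
  k=0: (−1)^1·4.8990/(2)·0.4835^3·0.8753^1 = -0.242348
  k=1: (−1)^2·4.8990/(2)·0.4835^1·0.8753^3 = +0.794344
d^2_{1,0}(2.1323) = -0.242348 +0.794344 = +0.551997

d=0.5520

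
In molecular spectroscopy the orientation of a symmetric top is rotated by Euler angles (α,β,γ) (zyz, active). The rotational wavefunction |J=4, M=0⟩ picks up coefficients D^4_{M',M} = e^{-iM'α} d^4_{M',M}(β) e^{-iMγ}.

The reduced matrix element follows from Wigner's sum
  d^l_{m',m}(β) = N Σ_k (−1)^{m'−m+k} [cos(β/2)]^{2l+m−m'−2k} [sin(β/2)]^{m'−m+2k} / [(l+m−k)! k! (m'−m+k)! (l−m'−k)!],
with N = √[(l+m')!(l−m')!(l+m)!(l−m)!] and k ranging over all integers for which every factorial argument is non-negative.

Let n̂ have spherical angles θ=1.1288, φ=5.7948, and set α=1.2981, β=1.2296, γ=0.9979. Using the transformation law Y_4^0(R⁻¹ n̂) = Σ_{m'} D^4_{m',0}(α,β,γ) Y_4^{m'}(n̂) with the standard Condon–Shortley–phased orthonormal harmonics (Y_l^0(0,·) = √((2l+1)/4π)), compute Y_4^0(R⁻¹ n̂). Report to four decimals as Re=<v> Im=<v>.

Re=0.3125 Im=0.0000

Need the full column D^4_{m',0} for m'=−4..4 at α=1.2981, β=1.2296, γ=0.9979.
cos(β/2)=0.816889, sin(β/2)=0.576795
d^4_{-4,0}: single k=4 term ⇒ +0.412370;  D = +0.190428-0.365768i
d^4_{-3,0}: k∈[3..4] ⇒ +0.825931 -0.411776 = +0.414155;  D = -0.302267-0.283123i
d^4_{-2,0}: k∈[2..4] ⇒ +0.937869 -1.246890 +0.233119 = -0.075903;  D = +0.064891-0.039375i
d^4_{-1,0}: k∈[1..4] ⇒ +0.626148 -1.873035 +0.933820 -0.077594 = -0.390661;  D = -0.105216-0.376225i
d^4_{0,0}: k∈[0..4] ⇒ +0.198291 -1.581761 +1.774356 -0.393166 +0.012251 = +0.009971;  D = +0.009971+0.000000i
d^4_{1,0}: k∈[0..3] ⇒ -0.626148 +1.873035 -0.933820 +0.077594 = +0.390661;  D = +0.105216-0.376225i
d^4_{2,0}: k∈[0..2] ⇒ +0.937869 -1.246890 +0.233119 = -0.075903;  D = +0.064891+0.039375i
d^4_{3,0}: k∈[0..1] ⇒ -0.825931 +0.411776 = -0.414155;  D = +0.302267-0.283123i
d^4_{4,0}: single k=0 term ⇒ +0.412370;  D = +0.190428+0.365768i
Y_4^{m'}(θ=1.1288,φ=5.7948) and Σ D·Y over m':
  (+0.1904-0.3658i)·(-0.1103+0.2740i)  (-0.3023-0.2831i)·(+0.0417+0.3932i)  (+0.0649-0.0394i)·(+0.0429+0.0636i)  (-0.1052-0.3762i)·(-0.2777-0.1476i)  (+0.0100+0.0000i)·(-0.1394+0.0000i)  (+0.1052-0.3762i)·(+0.2777-0.1476i)  (+0.0649+0.0394i)·(+0.0429-0.0636i)  (+0.3023-0.2831i)·(-0.0417+0.3932i)  (+0.1904+0.3658i)·(-0.1103-0.2740i)
Y_4^0(R⁻¹ n̂) = +0.312496+0.000000i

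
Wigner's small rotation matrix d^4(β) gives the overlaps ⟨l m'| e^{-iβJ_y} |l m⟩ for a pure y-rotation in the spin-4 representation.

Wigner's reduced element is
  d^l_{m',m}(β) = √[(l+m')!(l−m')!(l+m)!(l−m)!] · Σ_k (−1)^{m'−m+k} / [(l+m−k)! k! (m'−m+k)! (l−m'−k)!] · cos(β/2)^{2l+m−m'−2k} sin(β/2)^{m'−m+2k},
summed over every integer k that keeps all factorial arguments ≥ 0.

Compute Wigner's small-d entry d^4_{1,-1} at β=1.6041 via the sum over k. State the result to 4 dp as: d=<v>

d^4_{1,-1}(β=1.6041) via Wigner's sum:
With c≡cos(β/2)=0.695235 and s≡sin(β/2)=0.718783, N=[120·6·6·120]^{1/2}=720.000000
k: max(0,(-1)−(1))=0 … min(4+(-1),4−(1))=3
  k=0: (−1)^2·720.0000/(72)·0.6952^6·0.7188^2 = +0.583423
  k=1: (−1)^3·720.0000/(24)·0.6952^4·0.7188^4 = -1.870845
  k=2: (−1)^4·720.0000/(48)·0.6952^2·0.7188^6 = +0.999862
  k=3: (−1)^5·720.0000/(720)·0.6952^0·0.7188^8 = -0.071249
d^4_{1,-1}(1.6041) = +0.583423 -1.870845 +0.999862 -0.071249 = -0.358808

d=-0.3588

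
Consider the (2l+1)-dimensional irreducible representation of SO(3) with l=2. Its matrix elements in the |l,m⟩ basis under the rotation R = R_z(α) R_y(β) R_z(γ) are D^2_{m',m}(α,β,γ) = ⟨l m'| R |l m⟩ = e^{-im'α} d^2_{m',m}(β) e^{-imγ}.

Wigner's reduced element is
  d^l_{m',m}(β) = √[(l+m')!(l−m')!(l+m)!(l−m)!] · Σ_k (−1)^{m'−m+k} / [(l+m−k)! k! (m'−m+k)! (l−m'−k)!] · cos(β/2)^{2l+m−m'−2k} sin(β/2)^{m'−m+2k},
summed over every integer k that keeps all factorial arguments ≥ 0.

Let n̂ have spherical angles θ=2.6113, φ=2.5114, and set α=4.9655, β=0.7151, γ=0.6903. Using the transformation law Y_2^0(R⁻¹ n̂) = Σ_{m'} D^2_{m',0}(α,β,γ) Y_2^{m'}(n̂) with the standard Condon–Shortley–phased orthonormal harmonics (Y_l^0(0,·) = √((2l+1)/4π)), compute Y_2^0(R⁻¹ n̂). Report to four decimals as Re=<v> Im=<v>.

Need the full column D^2_{m',0} for m'=−2..2 at α=4.9655, β=0.7151, γ=0.6903.
cos(β/2)=0.936757, sin(β/2)=0.349980
d^2_{-2,0}: single k=2 term ⇒ +0.263279;  D = -0.230259-0.127658i
d^2_{-1,0}: k∈[1..2] ⇒ +0.704693 -0.098363 = +0.606330;  D = +0.151835-0.587011i
d^2_{0,0}: k∈[0..2] ⇒ +0.770031 -0.429933 +0.015003 = +0.355100;  D = +0.355100+0.000000i
d^2_{1,0}: k∈[0..1] ⇒ -0.704693 +0.098363 = -0.606330;  D = -0.151835-0.587011i
d^2_{2,0}: single k=0 term ⇒ +0.263279;  D = -0.230259+0.127658i
Y_2^{m'}(θ=2.6113,φ=2.5114) and Σ D·Y over m':
  (-0.2303-0.1277i)·(+0.0302+0.0941i)  (+0.1518-0.5870i)·(+0.2723+0.1986i)  (+0.3551+0.0000i)·(+0.3887+0.0000i)  (-0.1518-0.5870i)·(-0.2723+0.1986i)  (-0.2303+0.1277i)·(+0.0302-0.0941i)
Y_2^0(R⁻¹ n̂) = +0.464070+0.000000i

Re=0.4641 Im=0.0000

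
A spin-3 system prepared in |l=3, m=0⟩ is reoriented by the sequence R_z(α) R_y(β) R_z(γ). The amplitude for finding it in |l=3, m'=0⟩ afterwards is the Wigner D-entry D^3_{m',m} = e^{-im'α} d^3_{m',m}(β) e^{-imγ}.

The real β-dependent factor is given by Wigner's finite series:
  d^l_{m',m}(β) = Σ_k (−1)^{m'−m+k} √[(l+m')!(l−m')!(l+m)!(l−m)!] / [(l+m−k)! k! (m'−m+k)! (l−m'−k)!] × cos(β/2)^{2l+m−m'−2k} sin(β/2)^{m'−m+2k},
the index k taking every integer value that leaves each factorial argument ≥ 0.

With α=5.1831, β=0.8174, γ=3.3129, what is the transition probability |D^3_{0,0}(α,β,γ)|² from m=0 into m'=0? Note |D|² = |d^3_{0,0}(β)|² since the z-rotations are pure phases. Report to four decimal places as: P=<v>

First d^3_{0,0}(β=0.8174), then the phase factors e^{-i(0)α} and e^{-i(0)γ}:
With c≡cos(β/2)=0.917638 and s≡sin(β/2)=0.397417, N=[6·6·6·6]^{1/2}=36.000000
The bounds max(0,m−m')=0 and min(l+m,l−m')=3 give 4 terms
  k=0: (−1)^0·36.0000/(36)·0.9176^6·0.3974^0 = +0.597075
  k=1: (−1)^1·36.0000/(4)·0.9176^4·0.3974^2 = -1.007908
  k=2: (−1)^2·36.0000/(4)·0.9176^2·0.3974^4 = +0.189047
  k=3: (−1)^3·36.0000/(36)·0.9176^0·0.3974^6 = -0.003940
d^3_{0,0}(0.8174) = +0.597075 -1.007908 +0.189047 -0.003940 = -0.225725
|D^3_{0,0}|² = |d^3_{0,0}(β)|² = (-0.225725)² = 0.050952 (the z-rotation phases have unit modulus)

P=0.0510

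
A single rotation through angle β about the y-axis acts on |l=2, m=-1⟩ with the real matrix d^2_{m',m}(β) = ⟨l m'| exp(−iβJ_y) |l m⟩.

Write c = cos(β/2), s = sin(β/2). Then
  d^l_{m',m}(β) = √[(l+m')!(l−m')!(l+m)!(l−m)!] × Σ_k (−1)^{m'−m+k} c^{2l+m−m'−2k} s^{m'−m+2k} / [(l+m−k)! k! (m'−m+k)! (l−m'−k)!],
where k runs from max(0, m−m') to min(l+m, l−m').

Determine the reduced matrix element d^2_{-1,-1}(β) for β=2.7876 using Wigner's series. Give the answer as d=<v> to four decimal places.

d^2_{-1,-1}(β=2.7876) via Wigner's sum:
Half-angle: c=0.176074, s=0.984377. N=√(1·6·1·6)=6.000000
Admissible k: 0..1 (factorial args all ≥0)
  k=0: (−1)^0·6.0000/(6)·0.1761^4·0.9844^0 = +0.000961
  k=1: (−1)^1·6.0000/(2)·0.1761^2·0.9844^2 = -0.090122
d^2_{-1,-1}(2.7876) = +0.000961 -0.090122 = -0.089161

d=-0.0892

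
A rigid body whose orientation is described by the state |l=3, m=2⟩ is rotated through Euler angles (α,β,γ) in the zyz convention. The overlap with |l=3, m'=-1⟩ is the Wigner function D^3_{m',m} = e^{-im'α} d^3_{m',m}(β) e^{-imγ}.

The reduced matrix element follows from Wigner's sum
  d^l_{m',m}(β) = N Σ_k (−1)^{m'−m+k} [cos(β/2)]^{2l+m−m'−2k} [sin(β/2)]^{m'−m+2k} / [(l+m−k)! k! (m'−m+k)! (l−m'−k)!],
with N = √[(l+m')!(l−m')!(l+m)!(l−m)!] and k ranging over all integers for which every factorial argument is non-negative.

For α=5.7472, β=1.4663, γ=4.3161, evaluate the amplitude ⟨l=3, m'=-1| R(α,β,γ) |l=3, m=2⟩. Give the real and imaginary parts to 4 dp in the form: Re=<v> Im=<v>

First d^3_{-1,2}(β=1.4663), then the phase factors e^{-i(-1)α} and e^{-i(2)γ}:
Half-angle: c=0.743070, s=0.669214. N=√(2·24·120·1)=75.894664
The bounds max(0,m−m')=3 and min(l+m,l−m')=4 give 2 terms
  k=3: (−1)^0·75.8947/(12)·0.7431^3·0.6692^3 = +0.777703
  k=4: (−1)^1·75.8947/(24)·0.7431^1·0.6692^5 = -0.315394
d^3_{-1,2}(1.4663) = +0.777703 -0.315394 = +0.462309
D = (+0.859766-0.510688i)·(+0.462309)·(-0.702012-0.712165i) = -0.447173-0.117328i

Re=-0.4472 Im=-0.1173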